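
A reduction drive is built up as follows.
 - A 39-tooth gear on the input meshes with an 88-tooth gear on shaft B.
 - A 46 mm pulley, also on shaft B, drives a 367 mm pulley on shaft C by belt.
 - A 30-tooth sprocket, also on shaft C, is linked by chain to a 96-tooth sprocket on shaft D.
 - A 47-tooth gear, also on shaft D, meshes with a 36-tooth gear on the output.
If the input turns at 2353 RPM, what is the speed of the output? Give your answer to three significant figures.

gear mesh 88/39 = 2.2564 → 2353/2.2564 = 1042.8 RPM
belt 367/46 = 7.9783 → 1042.8/7.9783 = 130.71 RPM
chain 96/30 = 3.2 → 130.71/3.2 = 40.846 RPM
gear mesh 36/47 = 0.76596 → 40.846/0.76596 = 53.326 RPM

53.3 RPM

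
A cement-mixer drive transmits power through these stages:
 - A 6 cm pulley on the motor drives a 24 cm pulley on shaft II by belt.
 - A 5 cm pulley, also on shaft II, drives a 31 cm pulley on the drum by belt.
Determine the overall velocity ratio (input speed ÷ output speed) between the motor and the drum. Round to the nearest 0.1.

24.8

Each stage contributes driven/driver: belt 24/6 = 4, belt 31/5 = 6.2.
Overall: 4 × 6.2 = 24.8.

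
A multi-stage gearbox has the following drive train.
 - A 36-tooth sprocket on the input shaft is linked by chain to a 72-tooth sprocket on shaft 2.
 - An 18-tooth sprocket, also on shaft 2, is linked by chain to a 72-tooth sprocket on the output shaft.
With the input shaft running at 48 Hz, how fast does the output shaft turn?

6 Hz

Chain: ratio = 72/36 = 2, so shaft 2 turns at 48 / 2 = 24 Hz.
Chain: ratio = 72/18 = 4, so the output shaft turns at 24 / 4 = 6 Hz.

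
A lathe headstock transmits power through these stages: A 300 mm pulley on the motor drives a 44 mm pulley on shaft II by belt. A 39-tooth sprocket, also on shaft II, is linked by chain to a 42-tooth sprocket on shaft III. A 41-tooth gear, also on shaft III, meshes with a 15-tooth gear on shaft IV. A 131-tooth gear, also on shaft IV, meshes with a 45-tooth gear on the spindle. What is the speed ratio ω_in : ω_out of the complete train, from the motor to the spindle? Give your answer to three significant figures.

Each stage contributes driven/driver: belt 44/300 = 0.14667, chain 42/39 = 1.0769, gear mesh 15/41 = 0.36585, gear mesh 45/131 = 0.34351.
Overall: 0.14667 × 1.0769 × 0.36585 × 0.34351 = 0.01985.

0.0199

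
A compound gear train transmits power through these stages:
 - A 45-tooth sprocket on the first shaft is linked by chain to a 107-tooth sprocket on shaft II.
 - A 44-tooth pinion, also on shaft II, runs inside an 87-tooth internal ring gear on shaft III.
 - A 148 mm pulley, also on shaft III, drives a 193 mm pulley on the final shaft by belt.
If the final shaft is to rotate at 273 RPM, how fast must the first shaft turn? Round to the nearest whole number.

Overall ratio R = 2.3778 × 1.9773 × 1.3041 = 6.131.
Required input speed = output speed × R = 273 × 6.131 = 1673.8 RPM.

1674 RPM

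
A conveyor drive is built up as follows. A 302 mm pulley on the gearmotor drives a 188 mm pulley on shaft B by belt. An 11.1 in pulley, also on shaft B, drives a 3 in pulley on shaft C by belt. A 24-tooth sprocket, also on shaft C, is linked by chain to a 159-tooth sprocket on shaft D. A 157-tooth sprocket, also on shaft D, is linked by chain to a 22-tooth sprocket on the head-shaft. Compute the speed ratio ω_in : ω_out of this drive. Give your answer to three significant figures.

Each stage contributes driven/driver: belt 188/302 = 0.62252, belt 3/11.1 = 0.27027, chain 159/24 = 6.625, chain 22/157 = 0.14013.
Overall: 0.62252 × 0.27027 × 6.625 × 0.14013 = 0.15619.

0.156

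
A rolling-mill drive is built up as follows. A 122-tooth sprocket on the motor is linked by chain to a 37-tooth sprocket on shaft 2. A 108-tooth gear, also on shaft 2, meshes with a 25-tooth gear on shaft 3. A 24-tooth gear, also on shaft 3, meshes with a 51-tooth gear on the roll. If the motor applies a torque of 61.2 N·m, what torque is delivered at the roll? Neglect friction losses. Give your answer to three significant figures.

After the chain (37/122): 61.2 × 0.30328 = 18.561 N·m
After the gear mesh (25/108): 18.561 × 0.23148 = 4.2964 N·m
After the gear mesh (51/24): 4.2964 × 2.125 = 9.13 N·m

9.13 N·m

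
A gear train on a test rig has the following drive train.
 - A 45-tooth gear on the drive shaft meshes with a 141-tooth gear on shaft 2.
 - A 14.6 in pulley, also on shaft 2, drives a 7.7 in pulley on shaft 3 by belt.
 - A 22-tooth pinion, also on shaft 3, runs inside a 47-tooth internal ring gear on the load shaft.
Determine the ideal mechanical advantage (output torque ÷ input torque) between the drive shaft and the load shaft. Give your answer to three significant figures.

3.53

Each stage contributes driven/driver: gear mesh 141/45 = 3.1333, belt 7.7/14.6 = 0.5274, internal gear 47/22 = 2.1364.
Overall: 3.1333 × 0.5274 × 2.1364 = 3.5304.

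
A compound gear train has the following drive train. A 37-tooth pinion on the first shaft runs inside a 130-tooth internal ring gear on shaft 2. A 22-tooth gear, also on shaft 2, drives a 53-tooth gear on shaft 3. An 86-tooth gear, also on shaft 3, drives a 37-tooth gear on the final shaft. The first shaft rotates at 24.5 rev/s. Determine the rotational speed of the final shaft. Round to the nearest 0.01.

the first shaft → shaft 2 (internal gear, 130/37): 24.5 ÷ 3.5135 = 6.9731 rev/s
shaft 2 → shaft 3 (gear mesh, 53/22): 6.9731 ÷ 2.4091 = 2.8945 rev/s
shaft 3 → the final shaft (gear mesh, 37/86): 2.8945 ÷ 0.43023 = 6.7277 rev/s

6.73 rev/s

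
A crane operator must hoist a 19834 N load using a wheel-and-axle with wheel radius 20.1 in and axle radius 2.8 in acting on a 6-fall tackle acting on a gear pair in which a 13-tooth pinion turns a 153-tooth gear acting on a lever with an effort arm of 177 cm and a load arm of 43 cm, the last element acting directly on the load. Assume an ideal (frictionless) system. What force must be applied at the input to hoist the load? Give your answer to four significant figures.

9.505 N

Wheel-and-axle MA = R/r = 20.1/2.8 = 7.1786.
Block-and-tackle MA = number of supporting rope parts = 6.
Gear pair MA = 153/13 = 11.769.
Lever MA = effort arm / load arm = 177/43 = 4.1163.
Combined ideal MA = 7.1786 × 6 × 11.769 × 4.1163 = 2086.6.
Effort = load / MA = 19834 / 2086.6 = 9.5054 N.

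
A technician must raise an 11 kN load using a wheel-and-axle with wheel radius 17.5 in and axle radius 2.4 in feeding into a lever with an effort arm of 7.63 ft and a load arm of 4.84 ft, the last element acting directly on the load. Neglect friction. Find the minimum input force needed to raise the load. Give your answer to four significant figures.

Wheel-and-axle MA = R/r = 17.5/2.4 = 7.2917.
Lever MA = effort arm / load arm = 7.63/4.84 = 1.5764.
Combined ideal MA = 7.2917 × 1.5764 = 11.495.
Effort = load / MA = 11 / 11.495 = 0.95694 kN.

0.9569 kN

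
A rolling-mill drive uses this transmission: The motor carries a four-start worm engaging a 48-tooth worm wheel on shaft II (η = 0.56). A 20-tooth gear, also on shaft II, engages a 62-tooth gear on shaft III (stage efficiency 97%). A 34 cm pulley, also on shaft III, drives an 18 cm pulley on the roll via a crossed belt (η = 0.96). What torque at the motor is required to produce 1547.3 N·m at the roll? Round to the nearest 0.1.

150.7 N·m

Overall ratio R = 12 × 3.1 × 0.52941 = 19.694; overall efficiency η = 0.56 × 0.97 × 0.96 = 0.5215.
Input torque = output torque / (R × η) = 1547.3 / (19.694 × 0.5215) = 150.66 N·m.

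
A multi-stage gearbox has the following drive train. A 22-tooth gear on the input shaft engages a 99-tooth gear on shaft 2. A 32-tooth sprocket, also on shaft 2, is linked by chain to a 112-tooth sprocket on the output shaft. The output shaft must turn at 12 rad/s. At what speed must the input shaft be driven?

Overall ratio R = 4.5 × 3.5 = 15.75.
Required input speed = output speed × R = 12 × 15.75 = 189 rad/s.

189 rad/s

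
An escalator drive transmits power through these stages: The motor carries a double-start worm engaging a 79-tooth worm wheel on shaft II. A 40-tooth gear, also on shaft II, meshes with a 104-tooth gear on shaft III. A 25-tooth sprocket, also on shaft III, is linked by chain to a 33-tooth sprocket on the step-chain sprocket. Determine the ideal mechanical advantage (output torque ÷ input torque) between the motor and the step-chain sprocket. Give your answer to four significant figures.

Each stage contributes driven/driver: worm 79/2 = 39.5, gear mesh 104/40 = 2.6, chain 33/25 = 1.32.
Overall: 39.5 × 2.6 × 1.32 = 135.56.

135.6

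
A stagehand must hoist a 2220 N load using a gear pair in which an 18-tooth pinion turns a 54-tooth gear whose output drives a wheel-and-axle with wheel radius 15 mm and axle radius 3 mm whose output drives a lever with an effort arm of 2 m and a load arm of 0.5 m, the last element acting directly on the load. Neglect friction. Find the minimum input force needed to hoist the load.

37 N

Gear pair MA = 54/18 = 3.
Wheel-and-axle MA = R/r = 15/3 = 5.
Lever MA = effort arm / load arm = 2/0.5 = 4.
Combined ideal MA = 3 × 5 × 4 = 60.
Effort = load / MA = 2220 / 60 = 37 N.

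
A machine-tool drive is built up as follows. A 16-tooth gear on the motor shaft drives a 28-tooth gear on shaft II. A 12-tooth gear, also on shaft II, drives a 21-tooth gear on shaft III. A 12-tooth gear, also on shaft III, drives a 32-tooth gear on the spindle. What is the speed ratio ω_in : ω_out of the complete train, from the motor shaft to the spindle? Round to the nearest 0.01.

Each stage contributes driven/driver: gear mesh 28/16 = 1.75, gear mesh 21/12 = 1.75, gear mesh 32/12 = 2.6667.
Overall: 1.75 × 1.75 × 2.6667 = 8.1667.

8.17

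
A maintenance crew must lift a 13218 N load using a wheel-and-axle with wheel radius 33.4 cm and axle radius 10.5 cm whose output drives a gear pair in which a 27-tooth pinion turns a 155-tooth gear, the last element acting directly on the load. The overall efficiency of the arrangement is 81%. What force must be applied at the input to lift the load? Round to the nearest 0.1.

893.6 N

Wheel-and-axle MA = R/r = 33.4/10.5 = 3.181.
Gear pair MA = 155/27 = 5.7407.
Combined ideal MA = 3.181 × 5.7407 = 18.261.
Actual MA = 18.261 × 0.81 = 14.791.
Effort = load / actual MA = 13218 / 14.791 = 893.63 N.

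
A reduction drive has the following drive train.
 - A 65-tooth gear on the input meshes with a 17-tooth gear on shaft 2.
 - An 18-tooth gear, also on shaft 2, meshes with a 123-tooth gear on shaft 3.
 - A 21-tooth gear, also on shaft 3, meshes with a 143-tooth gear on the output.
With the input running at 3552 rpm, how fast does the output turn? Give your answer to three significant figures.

292 rpm

the input → shaft 2 (gear mesh, 17/65): 3552 ÷ 0.26154 = 13581 rpm
shaft 2 → shaft 3 (gear mesh, 123/18): 13581 ÷ 6.8333 = 1987.5 rpm
shaft 3 → the output (gear mesh, 143/21): 1987.5 ÷ 6.8095 = 291.87 rpm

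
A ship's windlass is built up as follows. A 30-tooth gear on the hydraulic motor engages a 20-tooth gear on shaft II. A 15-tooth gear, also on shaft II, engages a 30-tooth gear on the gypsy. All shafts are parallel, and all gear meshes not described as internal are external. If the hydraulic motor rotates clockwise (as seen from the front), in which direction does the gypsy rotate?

clockwise

the hydraulic motor → shaft II: external mesh, 1 reversal → CCW.
shaft II → the gypsy: external mesh, 1 reversal → CW.
2 reversals in total — an even number — so the gypsy turns the same way as the hydraulic motor.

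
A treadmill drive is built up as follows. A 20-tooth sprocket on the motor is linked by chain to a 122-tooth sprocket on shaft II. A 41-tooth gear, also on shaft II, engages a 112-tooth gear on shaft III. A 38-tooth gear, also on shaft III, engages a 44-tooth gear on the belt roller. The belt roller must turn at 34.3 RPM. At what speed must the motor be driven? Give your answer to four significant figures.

661.8 RPM

Overall ratio R = 6.1 × 2.7317 × 1.1579 = 19.294.
Required input speed = output speed × R = 34.3 × 19.294 = 661.8 RPM.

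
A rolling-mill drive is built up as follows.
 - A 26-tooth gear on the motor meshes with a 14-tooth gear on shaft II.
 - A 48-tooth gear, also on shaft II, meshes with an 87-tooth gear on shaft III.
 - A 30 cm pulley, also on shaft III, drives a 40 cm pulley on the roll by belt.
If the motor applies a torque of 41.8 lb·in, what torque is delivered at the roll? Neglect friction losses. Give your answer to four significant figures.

54.39 lb·in

gear mesh 14/26 = 0.53846 → τ = 41.8·0.53846 = 22.508 lb·in
gear mesh 87/48 = 1.8125 → τ = 22.508·1.8125 = 40.795 lb·in
belt 40/30 = 1.3333 → τ = 40.795·1.3333 = 54.394 lb·in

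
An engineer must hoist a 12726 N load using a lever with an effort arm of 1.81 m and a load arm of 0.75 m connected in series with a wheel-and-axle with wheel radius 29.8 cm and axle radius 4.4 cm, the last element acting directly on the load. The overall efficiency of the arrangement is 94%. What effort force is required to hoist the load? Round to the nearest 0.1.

Lever MA = effort arm / load arm = 1.81/0.75 = 2.4133.
Wheel-and-axle MA = R/r = 29.8/4.4 = 6.7727.
Combined ideal MA = 2.4133 × 6.7727 = 16.345.
Actual MA = 16.345 × 0.94 = 15.364.
Effort = load / actual MA = 12726 / 15.364 = 828.29 N.

828.3 N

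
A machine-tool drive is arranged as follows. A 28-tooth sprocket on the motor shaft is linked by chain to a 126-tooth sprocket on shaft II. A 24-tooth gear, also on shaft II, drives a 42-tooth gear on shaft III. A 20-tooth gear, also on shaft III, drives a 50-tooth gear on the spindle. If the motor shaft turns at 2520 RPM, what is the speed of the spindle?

Chain: ratio = 126/28 = 4.5, so shaft II turns at 2520 / 4.5 = 560 RPM.
Gear mesh: ratio = 42/24 = 1.75, so shaft III turns at 560 / 1.75 = 320 RPM.
Gear mesh: ratio = 50/20 = 2.5, so the spindle turns at 320 / 2.5 = 128 RPM.

128 RPM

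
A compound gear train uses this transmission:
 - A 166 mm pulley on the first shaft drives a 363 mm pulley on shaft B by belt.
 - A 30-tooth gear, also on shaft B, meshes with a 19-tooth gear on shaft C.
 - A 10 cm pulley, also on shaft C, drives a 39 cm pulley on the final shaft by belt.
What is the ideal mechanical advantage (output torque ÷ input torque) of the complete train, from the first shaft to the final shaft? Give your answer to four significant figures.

5.401

Each stage contributes driven/driver: belt 363/166 = 2.1867, gear mesh 19/30 = 0.63333, belt 39/10 = 3.9.
Overall: 2.1867 × 0.63333 × 3.9 = 5.4013.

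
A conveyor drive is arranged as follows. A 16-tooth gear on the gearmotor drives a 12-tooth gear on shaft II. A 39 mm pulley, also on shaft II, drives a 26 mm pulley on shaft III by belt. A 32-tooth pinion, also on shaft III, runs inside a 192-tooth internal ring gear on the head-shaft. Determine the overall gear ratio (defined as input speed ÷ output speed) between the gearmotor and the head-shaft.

Each stage contributes driven/driver: gear mesh 12/16 = 0.75, belt 26/39 = 0.66667, internal gear 192/32 = 6.
Overall: 0.75 × 0.66667 × 6 = 3.

3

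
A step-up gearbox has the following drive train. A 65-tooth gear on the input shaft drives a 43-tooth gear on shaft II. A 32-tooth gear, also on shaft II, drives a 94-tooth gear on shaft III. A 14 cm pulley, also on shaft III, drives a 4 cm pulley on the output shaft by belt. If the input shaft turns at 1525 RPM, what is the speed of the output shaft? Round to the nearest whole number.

gear mesh 43/65 = 0.66154 → 1525/0.66154 = 2305.2 RPM
gear mesh 94/32 = 2.9375 → 2305.2/2.9375 = 784.76 RPM
belt 4/14 = 0.28571 → 784.76/0.28571 = 2746.7 RPM

2747 RPM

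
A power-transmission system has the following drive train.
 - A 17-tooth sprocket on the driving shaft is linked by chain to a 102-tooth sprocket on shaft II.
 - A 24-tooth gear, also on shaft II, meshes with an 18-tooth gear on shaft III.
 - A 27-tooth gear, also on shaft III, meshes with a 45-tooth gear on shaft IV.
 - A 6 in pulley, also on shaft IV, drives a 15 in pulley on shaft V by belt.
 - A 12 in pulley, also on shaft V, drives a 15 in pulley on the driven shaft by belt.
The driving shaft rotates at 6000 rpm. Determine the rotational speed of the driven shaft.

the driving shaft → shaft II (chain, 102/17): 6000 ÷ 6 = 1000 rpm
shaft II → shaft III (gear mesh, 18/24): 1000 ÷ 0.75 = 1333.3 rpm
shaft III → shaft IV (gear mesh, 45/27): 1333.3 ÷ 1.6667 = 800 rpm
shaft IV → shaft V (belt, 15/6): 800 ÷ 2.5 = 320 rpm
shaft V → the driven shaft (belt, 15/12): 320 ÷ 1.25 = 256 rpm

256 rpm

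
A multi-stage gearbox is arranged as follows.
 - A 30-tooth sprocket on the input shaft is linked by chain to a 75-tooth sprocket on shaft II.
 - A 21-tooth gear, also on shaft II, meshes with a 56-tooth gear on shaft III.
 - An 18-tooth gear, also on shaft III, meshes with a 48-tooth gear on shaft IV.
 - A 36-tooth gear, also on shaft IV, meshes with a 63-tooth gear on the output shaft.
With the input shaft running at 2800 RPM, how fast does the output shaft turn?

chain 75/30 = 2.5 → 2800/2.5 = 1120 RPM
gear mesh 56/21 = 2.6667 → 1120/2.6667 = 420 RPM
gear mesh 48/18 = 2.6667 → 420/2.6667 = 157.5 RPM
gear mesh 63/36 = 1.75 → 157.5/1.75 = 90 RPM

90 RPM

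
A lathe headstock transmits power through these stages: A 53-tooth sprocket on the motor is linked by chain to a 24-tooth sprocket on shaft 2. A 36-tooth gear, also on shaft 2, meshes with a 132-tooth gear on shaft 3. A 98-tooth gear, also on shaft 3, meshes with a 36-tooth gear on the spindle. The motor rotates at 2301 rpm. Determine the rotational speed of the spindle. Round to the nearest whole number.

chain 24/53 = 0.45283 → 2301/0.45283 = 5081.4 rpm
gear mesh 132/36 = 3.6667 → 5081.4/3.6667 = 1385.8 rpm
gear mesh 36/98 = 0.36735 → 1385.8/0.36735 = 3772.5 rpm

3773 rpm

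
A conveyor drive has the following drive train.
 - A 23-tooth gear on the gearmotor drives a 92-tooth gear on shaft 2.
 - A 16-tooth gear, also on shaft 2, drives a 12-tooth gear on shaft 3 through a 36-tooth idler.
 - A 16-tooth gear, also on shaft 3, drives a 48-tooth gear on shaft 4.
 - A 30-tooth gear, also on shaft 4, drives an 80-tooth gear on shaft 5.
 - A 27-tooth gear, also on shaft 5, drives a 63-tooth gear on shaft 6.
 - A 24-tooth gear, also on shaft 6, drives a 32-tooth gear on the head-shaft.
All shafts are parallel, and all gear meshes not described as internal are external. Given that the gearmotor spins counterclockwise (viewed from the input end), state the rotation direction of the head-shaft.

clockwise

the gearmotor → shaft 2: external mesh, 1 reversal → CW.
shaft 2 → shaft 3: driver → idler → driven is 2 external meshes, 2 reversals → CW.
shaft 3 → shaft 4: external mesh, 1 reversal → CCW.
shaft 4 → shaft 5: external mesh, 1 reversal → CW.
shaft 5 → shaft 6: external mesh, 1 reversal → CCW.
shaft 6 → the head-shaft: external mesh, 1 reversal → CW.
7 reversals in total — an odd number — so the head-shaft turns opposite to the gearmotor.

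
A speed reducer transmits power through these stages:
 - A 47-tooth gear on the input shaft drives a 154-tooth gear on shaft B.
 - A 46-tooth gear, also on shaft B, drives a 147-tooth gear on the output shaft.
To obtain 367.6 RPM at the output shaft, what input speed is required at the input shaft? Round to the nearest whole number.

3849 RPM

Overall ratio R = 3.2766 × 3.1957 = 10.471.
Required input speed = output speed × R = 367.6 × 10.471 = 3849.1 RPM.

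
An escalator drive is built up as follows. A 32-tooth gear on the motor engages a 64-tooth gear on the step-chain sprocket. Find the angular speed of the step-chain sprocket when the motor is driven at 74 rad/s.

37 rad/s

Gear mesh: ratio = 64/32 = 2, so the step-chain sprocket turns at 74 / 2 = 37 rad/s.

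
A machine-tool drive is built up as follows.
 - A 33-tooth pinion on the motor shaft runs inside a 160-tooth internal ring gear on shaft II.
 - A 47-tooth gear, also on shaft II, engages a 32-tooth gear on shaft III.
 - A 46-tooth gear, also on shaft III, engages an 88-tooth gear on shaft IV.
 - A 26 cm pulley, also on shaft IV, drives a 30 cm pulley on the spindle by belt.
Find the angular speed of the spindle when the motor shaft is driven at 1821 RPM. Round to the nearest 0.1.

the motor shaft → shaft II (internal gear, 160/33): 1821 ÷ 4.8485 = 375.58 RPM
shaft II → shaft III (gear mesh, 32/47): 375.58 ÷ 0.68085 = 551.63 RPM
shaft III → shaft IV (gear mesh, 88/46): 551.63 ÷ 1.913 = 288.35 RPM
shaft IV → the spindle (belt, 30/26): 288.35 ÷ 1.1538 = 249.91 RPM

249.9 RPM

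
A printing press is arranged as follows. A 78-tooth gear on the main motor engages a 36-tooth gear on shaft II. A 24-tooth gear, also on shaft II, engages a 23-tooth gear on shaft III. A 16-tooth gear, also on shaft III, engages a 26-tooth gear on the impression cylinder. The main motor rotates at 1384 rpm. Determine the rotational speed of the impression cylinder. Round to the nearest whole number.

the main motor → shaft II (gear mesh, 36/78): 1384 ÷ 0.46154 = 2998.7 rpm
shaft II → shaft III (gear mesh, 23/24): 2998.7 ÷ 0.95833 = 3129 rpm
shaft III → the impression cylinder (gear mesh, 26/16): 3129 ÷ 1.625 = 1925.6 rpm

1926 rpm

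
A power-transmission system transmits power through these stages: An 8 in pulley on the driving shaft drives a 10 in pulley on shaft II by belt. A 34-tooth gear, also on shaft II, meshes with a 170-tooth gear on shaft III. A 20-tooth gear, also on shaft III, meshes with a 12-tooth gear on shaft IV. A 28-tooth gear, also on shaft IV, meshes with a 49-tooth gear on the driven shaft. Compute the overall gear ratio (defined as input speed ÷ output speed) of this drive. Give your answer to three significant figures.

Each stage contributes driven/driver: belt 10/8 = 1.25, gear mesh 170/34 = 5, gear mesh 12/20 = 0.6, gear mesh 49/28 = 1.75.
Overall: 1.25 × 5 × 0.6 × 1.75 = 6.5625.

6.56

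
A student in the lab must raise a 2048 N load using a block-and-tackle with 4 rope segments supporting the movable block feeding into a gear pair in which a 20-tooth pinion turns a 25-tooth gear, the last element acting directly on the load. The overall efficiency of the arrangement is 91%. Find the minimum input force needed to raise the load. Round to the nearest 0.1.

Block-and-tackle MA = number of supporting rope parts = 4.
Gear pair MA = 25/20 = 1.25.
Combined ideal MA = 4 × 1.25 = 5.
Actual MA = 5 × 0.91 = 4.55.
Effort = load / actual MA = 2048 / 4.55 = 450.11 N.

450.1 N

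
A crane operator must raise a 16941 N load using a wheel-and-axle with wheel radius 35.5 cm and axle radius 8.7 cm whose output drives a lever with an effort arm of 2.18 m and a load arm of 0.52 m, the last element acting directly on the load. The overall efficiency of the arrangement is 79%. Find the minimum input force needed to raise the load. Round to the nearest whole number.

Wheel-and-axle MA = R/r = 35.5/8.7 = 4.0805.
Lever MA = effort arm / load arm = 2.18/0.52 = 4.1923.
Combined ideal MA = 4.0805 × 4.1923 = 17.107.
Actual MA = 17.107 × 0.79 = 13.514.
Effort = load / actual MA = 16941 / 13.514 = 1253.6 N.

1254 N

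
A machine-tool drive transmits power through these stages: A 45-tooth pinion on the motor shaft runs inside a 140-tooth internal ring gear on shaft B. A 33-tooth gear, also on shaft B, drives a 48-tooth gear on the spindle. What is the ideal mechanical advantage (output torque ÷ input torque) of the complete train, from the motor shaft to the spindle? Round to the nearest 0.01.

4.53

Each stage contributes driven/driver: internal gear 140/45 = 3.1111, gear mesh 48/33 = 1.4545.
Overall: 3.1111 × 1.4545 = 4.5253.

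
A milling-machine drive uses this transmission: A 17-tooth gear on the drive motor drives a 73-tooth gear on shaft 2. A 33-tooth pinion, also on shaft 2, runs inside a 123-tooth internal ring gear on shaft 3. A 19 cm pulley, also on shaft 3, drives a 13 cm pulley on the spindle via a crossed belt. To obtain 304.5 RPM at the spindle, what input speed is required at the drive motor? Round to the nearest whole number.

Overall ratio R = 4.2941 × 3.7273 × 0.68421 = 10.951.
Required input speed = output speed × R = 304.5 × 10.951 = 3334.6 RPM.

3335 RPM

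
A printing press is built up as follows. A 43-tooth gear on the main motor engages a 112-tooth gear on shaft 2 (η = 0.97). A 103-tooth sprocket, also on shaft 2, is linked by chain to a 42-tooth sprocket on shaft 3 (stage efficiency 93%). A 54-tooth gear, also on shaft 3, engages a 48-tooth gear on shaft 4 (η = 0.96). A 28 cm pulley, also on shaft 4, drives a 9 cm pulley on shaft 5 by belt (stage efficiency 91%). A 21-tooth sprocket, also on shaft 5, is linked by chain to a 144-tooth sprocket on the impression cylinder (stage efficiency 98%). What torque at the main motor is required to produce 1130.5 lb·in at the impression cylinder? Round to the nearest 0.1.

703.5 lb·in

Overall ratio R = 2.6047 × 0.40777 × 0.88889 × 0.32143 × 6.8571 = 2.0808; overall efficiency η = 0.97 × 0.93 × 0.96 × 0.91 × 0.98 = 0.7723.
Input torque = output torque / (R × η) = 1130.5 / (2.0808 × 0.7723) = 703.46 lb·in.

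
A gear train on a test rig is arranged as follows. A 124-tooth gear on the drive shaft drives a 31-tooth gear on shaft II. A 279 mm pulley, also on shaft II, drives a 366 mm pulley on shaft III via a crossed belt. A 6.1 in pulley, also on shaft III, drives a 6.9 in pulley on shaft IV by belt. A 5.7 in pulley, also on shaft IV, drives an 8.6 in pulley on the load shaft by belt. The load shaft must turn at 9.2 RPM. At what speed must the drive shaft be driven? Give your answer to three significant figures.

Overall ratio R = 0.25 × 1.3118 × 1.1311 × 1.5088 = 0.55971.
Required input speed = output speed × R = 9.2 × 0.55971 = 5.1493 RPM.

5.15 RPM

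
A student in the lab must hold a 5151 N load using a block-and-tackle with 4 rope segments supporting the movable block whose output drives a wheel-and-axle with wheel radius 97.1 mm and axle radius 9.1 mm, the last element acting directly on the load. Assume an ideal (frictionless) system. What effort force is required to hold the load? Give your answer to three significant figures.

Block-and-tackle MA = number of supporting rope parts = 4.
Wheel-and-axle MA = R/r = 97.1/9.1 = 10.67.
Combined ideal MA = 4 × 10.67 = 42.681.
Effort = load / MA = 5151 / 42.681 = 120.69 N.

121 N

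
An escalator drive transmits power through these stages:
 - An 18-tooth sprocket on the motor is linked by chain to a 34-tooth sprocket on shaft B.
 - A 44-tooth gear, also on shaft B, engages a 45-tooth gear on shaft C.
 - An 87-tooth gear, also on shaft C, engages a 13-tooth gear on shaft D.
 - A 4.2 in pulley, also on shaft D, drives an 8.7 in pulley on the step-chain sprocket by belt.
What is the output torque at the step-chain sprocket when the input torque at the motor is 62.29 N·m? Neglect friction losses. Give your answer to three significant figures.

Chain: ratio = 34/18 = 1.8889; torque at shaft B = 62.29 × 1.8889 = 117.66 N·m.
Gear mesh: ratio = 45/44 = 1.0227; torque at shaft C = 117.66 × 1.0227 = 120.33 N·m.
Gear mesh: ratio = 13/87 = 0.14943; torque at shaft D = 120.33 × 0.14943 = 17.981 N·m.
Belt: ratio = 8.7/4.2 = 2.0714; torque at the step-chain sprocket = 17.981 × 2.0714 = 37.246 N·m.

37.2 N·m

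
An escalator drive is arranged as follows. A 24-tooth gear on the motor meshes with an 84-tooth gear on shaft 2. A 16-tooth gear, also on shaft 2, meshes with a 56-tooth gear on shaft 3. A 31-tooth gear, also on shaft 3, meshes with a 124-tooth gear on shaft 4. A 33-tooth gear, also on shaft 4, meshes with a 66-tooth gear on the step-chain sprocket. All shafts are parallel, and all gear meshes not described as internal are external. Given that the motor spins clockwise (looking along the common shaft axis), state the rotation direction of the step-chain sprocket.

the motor → shaft 2: external mesh, 1 reversal → CCW.
shaft 2 → shaft 3: external mesh, 1 reversal → CW.
shaft 3 → shaft 4: external mesh, 1 reversal → CCW.
shaft 4 → the step-chain sprocket: external mesh, 1 reversal → CW.
4 reversals in total — an even number — so the step-chain sprocket turns the same way as the motor.

clockwise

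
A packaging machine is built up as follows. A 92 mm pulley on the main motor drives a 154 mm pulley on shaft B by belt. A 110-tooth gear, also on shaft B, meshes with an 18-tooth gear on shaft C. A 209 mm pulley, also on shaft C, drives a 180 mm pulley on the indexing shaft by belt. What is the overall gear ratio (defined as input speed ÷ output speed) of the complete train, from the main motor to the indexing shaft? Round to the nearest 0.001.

Each stage contributes driven/driver: belt 154/92 = 1.6739, gear mesh 18/110 = 0.16364, belt 180/209 = 0.86124.
Overall: 1.6739 × 0.16364 × 0.86124 = 0.23591.

0.236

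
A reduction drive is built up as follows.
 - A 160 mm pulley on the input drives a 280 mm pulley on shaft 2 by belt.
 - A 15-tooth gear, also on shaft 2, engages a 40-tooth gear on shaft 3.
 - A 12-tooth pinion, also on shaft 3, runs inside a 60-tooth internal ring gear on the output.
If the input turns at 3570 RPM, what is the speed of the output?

belt 280/160 = 1.75 → 3570/1.75 = 2040 RPM
gear mesh 40/15 = 2.6667 → 2040/2.6667 = 765 RPM
internal gear 60/12 = 5 → 765/5 = 153 RPM

153 RPM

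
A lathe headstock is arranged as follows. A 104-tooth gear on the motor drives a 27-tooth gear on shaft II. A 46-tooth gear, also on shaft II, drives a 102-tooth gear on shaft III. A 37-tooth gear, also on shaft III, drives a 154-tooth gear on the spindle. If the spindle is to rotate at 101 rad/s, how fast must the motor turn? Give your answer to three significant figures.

242 rad/s

Overall ratio R = 0.25962 × 2.2174 × 4.1622 = 2.396.
Required input speed = output speed × R = 101 × 2.396 = 242 rad/s.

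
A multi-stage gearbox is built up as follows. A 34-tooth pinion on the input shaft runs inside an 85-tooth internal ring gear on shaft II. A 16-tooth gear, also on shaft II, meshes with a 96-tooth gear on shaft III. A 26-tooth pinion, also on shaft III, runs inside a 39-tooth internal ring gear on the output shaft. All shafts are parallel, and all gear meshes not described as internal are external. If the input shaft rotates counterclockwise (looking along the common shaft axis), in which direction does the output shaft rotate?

clockwise

the input shaft → shaft II: internal mesh, same direction → CCW.
shaft II → shaft III: external mesh, 1 reversal → CW.
shaft III → the output shaft: internal mesh, same direction → CW.
1 reversal in total — an odd number — so the output shaft turns opposite to the input shaft.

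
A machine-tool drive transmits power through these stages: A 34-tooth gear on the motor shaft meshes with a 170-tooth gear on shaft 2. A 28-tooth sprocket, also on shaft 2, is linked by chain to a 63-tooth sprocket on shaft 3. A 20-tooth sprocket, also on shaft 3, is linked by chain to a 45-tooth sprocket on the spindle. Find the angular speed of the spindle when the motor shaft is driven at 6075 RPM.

240 RPM

the motor shaft → shaft 2 (gear mesh, 170/34): 6075 ÷ 5 = 1215 RPM
shaft 2 → shaft 3 (chain, 63/28): 1215 ÷ 2.25 = 540 RPM
shaft 3 → the spindle (chain, 45/20): 540 ÷ 2.25 = 240 RPM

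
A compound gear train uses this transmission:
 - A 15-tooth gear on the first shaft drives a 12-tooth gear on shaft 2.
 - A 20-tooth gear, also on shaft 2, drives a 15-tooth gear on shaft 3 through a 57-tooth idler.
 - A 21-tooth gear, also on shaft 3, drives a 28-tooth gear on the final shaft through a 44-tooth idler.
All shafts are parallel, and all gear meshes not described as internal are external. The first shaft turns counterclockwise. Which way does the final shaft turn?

clockwise

the first shaft → shaft 2: external mesh, 1 reversal → CW.
shaft 2 → shaft 3: driver → idler → driven is 2 external meshes, 2 reversals → CW.
shaft 3 → the final shaft: driver → idler → driven is 2 external meshes, 2 reversals → CW.
5 reversals in total — an odd number — so the final shaft turns opposite to the first shaft.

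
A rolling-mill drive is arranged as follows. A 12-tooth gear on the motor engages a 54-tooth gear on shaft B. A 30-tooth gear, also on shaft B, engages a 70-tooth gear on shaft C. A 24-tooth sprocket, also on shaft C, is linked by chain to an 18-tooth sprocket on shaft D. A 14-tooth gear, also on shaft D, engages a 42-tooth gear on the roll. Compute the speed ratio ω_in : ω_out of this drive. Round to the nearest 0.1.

23.6

Each stage contributes driven/driver: gear mesh 54/12 = 4.5, gear mesh 70/30 = 2.3333, chain 18/24 = 0.75, gear mesh 42/14 = 3.
Overall: 4.5 × 2.3333 × 0.75 × 3 = 23.625.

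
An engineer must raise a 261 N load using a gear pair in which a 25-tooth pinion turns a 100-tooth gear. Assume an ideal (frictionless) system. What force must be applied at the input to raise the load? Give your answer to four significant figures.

Gear pair MA = 100/25 = 4.
Effort = load / MA = 261 / 4 = 65.25 N.

65.25 N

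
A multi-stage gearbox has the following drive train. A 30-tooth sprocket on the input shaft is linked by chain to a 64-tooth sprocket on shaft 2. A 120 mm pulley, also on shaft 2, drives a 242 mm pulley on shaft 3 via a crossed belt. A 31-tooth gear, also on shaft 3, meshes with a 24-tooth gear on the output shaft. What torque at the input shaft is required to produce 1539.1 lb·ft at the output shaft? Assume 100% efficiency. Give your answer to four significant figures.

Overall ratio R = 2.1333 × 2.0167 × 0.77419 = 3.3308.
Input torque = output torque / R = 1539.1 / 3.3308 = 462.09 lb·ft.

462.1 lb·ft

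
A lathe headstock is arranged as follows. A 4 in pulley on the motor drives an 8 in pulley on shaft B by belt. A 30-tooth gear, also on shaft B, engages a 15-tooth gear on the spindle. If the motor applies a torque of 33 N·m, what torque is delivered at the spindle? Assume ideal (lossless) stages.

After the belt (8/4): 33 × 2 = 66 N·m
After the gear mesh (15/30): 66 × 0.5 = 33 N·m

33 N·m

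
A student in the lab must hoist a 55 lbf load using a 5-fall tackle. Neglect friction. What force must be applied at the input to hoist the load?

11 lbf

Block-and-tackle MA = number of supporting rope parts = 5.
Effort = load / MA = 55 / 5 = 11 lbf.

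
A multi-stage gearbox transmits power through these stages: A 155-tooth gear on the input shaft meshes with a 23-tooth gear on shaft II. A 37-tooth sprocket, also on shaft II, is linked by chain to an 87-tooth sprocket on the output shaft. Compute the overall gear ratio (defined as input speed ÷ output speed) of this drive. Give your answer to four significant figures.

0.3489

Each stage contributes driven/driver: gear mesh 23/155 = 0.14839, chain 87/37 = 2.3514.
Overall: 0.14839 × 2.3514 = 0.34891.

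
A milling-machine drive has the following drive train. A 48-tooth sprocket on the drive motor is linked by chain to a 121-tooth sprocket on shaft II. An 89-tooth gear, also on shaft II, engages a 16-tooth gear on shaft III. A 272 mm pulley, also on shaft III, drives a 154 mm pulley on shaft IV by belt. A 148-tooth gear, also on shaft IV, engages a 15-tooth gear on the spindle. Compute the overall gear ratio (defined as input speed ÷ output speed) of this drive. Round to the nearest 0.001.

0.026

Each stage contributes driven/driver: chain 121/48 = 2.5208, gear mesh 16/89 = 0.17978, belt 154/272 = 0.56618, gear mesh 15/148 = 0.10135.
Overall: 2.5208 × 0.17978 × 0.56618 × 0.10135 = 0.026005.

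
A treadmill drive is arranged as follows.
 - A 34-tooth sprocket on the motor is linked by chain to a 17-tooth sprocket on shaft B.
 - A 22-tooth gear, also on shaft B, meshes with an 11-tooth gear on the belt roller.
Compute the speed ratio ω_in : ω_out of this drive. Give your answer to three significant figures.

0.250

Each stage contributes driven/driver: chain 17/34 = 0.5, gear mesh 11/22 = 0.5.
Overall: 0.5 × 0.5 = 0.25.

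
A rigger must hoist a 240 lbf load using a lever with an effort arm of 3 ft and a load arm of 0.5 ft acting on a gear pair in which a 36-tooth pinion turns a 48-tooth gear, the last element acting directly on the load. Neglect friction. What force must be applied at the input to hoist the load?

Lever MA = effort arm / load arm = 3/0.5 = 6.
Gear pair MA = 48/36 = 1.3333.
Combined ideal MA = 6 × 1.3333 = 8.
Effort = load / MA = 240 / 8 = 30 lbf.

30 lbf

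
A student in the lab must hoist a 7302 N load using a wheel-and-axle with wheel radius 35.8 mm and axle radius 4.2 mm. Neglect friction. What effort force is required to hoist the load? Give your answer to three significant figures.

857 N

Wheel-and-axle MA = R/r = 35.8/4.2 = 8.5238.
Effort = load / MA = 7302 / 8.5238 = 856.66 N.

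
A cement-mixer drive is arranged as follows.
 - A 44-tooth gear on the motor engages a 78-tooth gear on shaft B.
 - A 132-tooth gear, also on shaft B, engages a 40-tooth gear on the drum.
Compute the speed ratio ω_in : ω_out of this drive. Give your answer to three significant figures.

Each stage contributes driven/driver: gear mesh 78/44 = 1.7727, gear mesh 40/132 = 0.30303.
Overall: 1.7727 × 0.30303 = 0.53719.

0.537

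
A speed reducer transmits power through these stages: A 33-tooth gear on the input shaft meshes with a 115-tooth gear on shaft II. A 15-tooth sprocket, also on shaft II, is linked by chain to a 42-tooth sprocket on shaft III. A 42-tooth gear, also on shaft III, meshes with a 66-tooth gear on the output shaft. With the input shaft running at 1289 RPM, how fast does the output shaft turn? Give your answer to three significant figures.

Gear mesh: ratio = 115/33 = 3.4848, so shaft II turns at 1289 / 3.4848 = 369.89 RPM.
Chain: ratio = 42/15 = 2.8, so shaft III turns at 369.89 / 2.8 = 132.1 RPM.
Gear mesh: ratio = 66/42 = 1.5714, so the output shaft turns at 132.1 / 1.5714 = 84.065 RPM.

84.1 RPM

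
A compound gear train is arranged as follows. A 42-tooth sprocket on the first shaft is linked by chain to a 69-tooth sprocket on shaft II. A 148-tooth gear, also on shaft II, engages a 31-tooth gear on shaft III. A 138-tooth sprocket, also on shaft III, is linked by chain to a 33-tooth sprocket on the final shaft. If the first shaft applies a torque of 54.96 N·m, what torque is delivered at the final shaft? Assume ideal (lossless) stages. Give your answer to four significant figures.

4.523 N·m

Chain: ratio = 69/42 = 1.6429; torque at shaft II = 54.96 × 1.6429 = 90.291 N·m.
Gear mesh: ratio = 31/148 = 0.20946; torque at shaft III = 90.291 × 0.20946 = 18.912 N·m.
Chain: ratio = 33/138 = 0.23913; torque at the final shaft = 18.912 × 0.23913 = 4.5225 N·m.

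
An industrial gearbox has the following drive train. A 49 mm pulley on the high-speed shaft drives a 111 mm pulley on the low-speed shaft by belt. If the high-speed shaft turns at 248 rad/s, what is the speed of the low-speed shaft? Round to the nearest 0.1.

the high-speed shaft → the low-speed shaft (belt, 111/49): 248 ÷ 2.2653 = 109.48 rad/s

109.5 rad/s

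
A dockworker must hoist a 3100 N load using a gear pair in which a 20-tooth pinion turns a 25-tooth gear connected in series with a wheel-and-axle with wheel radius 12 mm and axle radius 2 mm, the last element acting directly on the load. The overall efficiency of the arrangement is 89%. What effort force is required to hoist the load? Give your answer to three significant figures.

Gear pair MA = 25/20 = 1.25.
Wheel-and-axle MA = R/r = 12/2 = 6.
Combined ideal MA = 1.25 × 6 = 7.5.
Actual MA = 7.5 × 0.89 = 6.675.
Effort = load / actual MA = 3100 / 6.675 = 464.42 N.

464 N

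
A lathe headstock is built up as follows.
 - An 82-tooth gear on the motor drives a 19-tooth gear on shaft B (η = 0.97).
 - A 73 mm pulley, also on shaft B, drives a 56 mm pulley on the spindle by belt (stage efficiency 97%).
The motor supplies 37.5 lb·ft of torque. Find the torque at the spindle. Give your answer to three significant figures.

6.27 lb·ft

After the gear mesh (19/82): 37.5 × 0.23171 × 0.97 = 8.4284 lb·ft
After the belt (56/73): 8.4284 × 0.76712 × 0.97 = 6.2716 lb·ft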